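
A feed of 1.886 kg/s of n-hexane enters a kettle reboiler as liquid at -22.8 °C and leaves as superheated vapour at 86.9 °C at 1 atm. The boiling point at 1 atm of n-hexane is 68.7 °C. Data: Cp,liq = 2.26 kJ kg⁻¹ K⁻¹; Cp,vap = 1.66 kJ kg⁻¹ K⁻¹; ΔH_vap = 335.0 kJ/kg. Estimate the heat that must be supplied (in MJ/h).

Q = 3880 MJ/h

liquid -22.8→68.7 °C: 206.79 kJ/kg
vaporisation at 68.7 °C: 335 kJ/kg
vapour 68.7→86.9 °C: 30.212 kJ/kg
Δh = 206.79 + 335 + 30.212 = 572 kJ/kg
Q = ṁ·Δh = 1.886 kg/s × 572 kJ/kg = 1078.8 kJ/s
|Q| = 1078.8 kW = 3883.7 MJ/h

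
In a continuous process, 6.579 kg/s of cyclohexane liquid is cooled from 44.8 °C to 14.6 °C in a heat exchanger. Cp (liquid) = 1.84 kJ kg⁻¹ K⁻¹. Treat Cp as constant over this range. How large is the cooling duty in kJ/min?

Q_c = 21900 kJ/min

Q = ṁ·Cp·ΔT = 6.579 × 1.84 × (14.6 − 44.8) = -365.58 kJ/s
Cooling duty = 21935 kJ/min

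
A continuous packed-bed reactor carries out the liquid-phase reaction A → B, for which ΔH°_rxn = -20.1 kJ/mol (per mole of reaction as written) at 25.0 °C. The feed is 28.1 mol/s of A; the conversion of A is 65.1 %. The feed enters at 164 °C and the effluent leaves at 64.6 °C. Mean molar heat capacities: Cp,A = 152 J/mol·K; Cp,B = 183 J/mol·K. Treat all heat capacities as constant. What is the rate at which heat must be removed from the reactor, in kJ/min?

Extent of reaction ξ = 0.651 × 28.1 = 18.293 mol/s
Reaction term: ξ·ΔH°_rxn = 18.293 × -20.1 = -367.69 kJ/s
Sensible, feed 164→25 °C: -593.7 kJ/s
Outlet flows (mol/s): A 9.8069, B 18.293
Sensible, products 25→64.6 °C: 191.6 kJ/s
Q = ΔH = -769.79 kJ/s = -769.79 kW
Heat removed = 46188 kJ/min

Q_out = 46200 kJ/min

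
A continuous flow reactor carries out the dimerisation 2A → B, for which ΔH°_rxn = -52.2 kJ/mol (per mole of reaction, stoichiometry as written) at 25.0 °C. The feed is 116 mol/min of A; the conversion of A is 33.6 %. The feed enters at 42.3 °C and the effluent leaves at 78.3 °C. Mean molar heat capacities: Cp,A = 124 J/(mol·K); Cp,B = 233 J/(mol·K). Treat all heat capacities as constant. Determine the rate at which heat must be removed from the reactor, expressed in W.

Extent of reaction ξ = 0.336 × 116 / 2 = 19.488 mol/min
Reaction term: ξ·ΔH°_rxn = 19.488 × -52.2 = -1017.3 kJ/min
Sensible, feed 42.3→25 °C: -248.84 kJ/min
Outlet flows (mol/min): A 77.024, B 19.488
Sensible, products 25→78.3 °C: 751.09 kJ/min
Q = ΔH = -515.03 kJ/min = -8.5838 kW
Heat removed = 8583.8 W

Q_out = 8580 W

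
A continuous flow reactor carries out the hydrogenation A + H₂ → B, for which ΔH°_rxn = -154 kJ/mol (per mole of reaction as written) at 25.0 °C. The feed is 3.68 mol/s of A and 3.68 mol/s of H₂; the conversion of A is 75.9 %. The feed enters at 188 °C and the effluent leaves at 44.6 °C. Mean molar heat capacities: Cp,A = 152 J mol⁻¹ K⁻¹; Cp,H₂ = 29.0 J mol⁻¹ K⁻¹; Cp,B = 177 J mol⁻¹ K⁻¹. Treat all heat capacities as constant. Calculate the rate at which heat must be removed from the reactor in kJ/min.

Q_out = 31600 kJ/min

Extent of reaction ξ = 0.759 × 3.68 = 2.7931 mol/s
Reaction term: ξ·ΔH°_rxn = 2.7931 × -154 = -430.14 kJ/s
Sensible, feed 188→25 °C: -108.57 kJ/s
Outlet flows (mol/s): A 0.88688, H₂ 0.88688, B 2.7931
Sensible, products 25→44.6 °C: 12.836 kJ/s
Q = ΔH = -525.88 kJ/s = -525.88 kW
Heat removed = 31553 kJ/min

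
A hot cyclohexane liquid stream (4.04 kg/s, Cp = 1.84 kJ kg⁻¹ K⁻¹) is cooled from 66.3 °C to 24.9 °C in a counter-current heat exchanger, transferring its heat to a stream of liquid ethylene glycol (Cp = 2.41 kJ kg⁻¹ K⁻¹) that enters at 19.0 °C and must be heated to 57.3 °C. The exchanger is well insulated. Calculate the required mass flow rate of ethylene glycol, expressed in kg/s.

Heat released by hot stream: Q = 4.04 × 1.84 × (66.3 − 24.9) = 307.75 kJ/s
Energy balance on cold side (adiabatic exchanger): Q = ṁ_c·Cp_c·(T_c,out − T_c,in)
ṁ_c = 307.75 / [2.41 × (57.3 − 19.0)] = 3.3341 kg/s

ṁ_c = 3.33 kg/s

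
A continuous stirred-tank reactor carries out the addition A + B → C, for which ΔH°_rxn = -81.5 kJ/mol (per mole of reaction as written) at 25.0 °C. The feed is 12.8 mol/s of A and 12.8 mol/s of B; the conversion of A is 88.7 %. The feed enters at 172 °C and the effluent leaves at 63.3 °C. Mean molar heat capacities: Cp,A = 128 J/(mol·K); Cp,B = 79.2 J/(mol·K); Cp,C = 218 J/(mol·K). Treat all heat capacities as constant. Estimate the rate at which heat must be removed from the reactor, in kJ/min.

Extent of reaction ξ = 0.887 × 12.8 = 11.354 mol/s
Reaction term: ξ·ΔH°_rxn = 11.354 × -81.5 = -925.32 kJ/s
Sensible, feed 172→25 °C: -389.87 kJ/s
Outlet flows (mol/s): A 1.4464, B 1.4464, C 11.354
Sensible, products 25→63.3 °C: 106.27 kJ/s
Q = ΔH = -1208.9 kJ/s = -1208.9 kW
Heat removed = 72535 kJ/min

Q_out = 72500 kJ/min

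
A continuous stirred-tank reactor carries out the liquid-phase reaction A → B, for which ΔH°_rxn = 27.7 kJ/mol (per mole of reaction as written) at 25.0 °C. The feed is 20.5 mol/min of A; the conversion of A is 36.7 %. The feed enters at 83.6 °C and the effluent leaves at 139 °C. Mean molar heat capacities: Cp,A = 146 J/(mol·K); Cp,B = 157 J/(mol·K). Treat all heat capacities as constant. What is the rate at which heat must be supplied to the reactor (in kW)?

Extent of reaction ξ = 0.367 × 20.5 = 7.5235 mol/min
Reaction term: ξ·ΔH°_rxn = 7.5235 × 27.7 = 208.4 kJ/min
Sensible, feed 83.6→25 °C: -175.39 kJ/min
Outlet flows (mol/min): A 12.976, B 7.5235
Sensible, products 25→139 °C: 350.64 kJ/min
Q = ΔH = 383.65 kJ/min = 6.3941 kW
Heat supplied = 6.3941 kW

Q_in = 6.39 kW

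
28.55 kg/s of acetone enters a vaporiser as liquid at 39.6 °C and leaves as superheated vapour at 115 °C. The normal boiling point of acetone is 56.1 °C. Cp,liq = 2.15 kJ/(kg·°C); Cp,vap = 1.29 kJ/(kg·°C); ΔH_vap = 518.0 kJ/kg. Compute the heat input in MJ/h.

Q = 64700 MJ/h

liquid 39.6→56.1 °C: 35.475 kJ/kg
vaporisation at 56.1 °C: 518 kJ/kg
vapour 56.1→115 °C: 75.981 kJ/kg
Δh = 35.475 + 518 + 75.981 = 629.46 kJ/kg
Q = ṁ·Δh = 28.55 kg/s × 629.46 kJ/kg = 17971 kJ/s
|Q| = 17971 kW = 64695 MJ/h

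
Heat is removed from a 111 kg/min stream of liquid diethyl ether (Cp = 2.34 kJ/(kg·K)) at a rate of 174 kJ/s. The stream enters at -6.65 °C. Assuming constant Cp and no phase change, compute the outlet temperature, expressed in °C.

Q = 174 kJ/s = 10440 kJ/min
ΔT = Q/(ṁ·Cp) = 10440/(111×2.34) = 40.194 K
T_out = -6.65 − 40.194 = -46.844 °C

T_out = -46.8 °C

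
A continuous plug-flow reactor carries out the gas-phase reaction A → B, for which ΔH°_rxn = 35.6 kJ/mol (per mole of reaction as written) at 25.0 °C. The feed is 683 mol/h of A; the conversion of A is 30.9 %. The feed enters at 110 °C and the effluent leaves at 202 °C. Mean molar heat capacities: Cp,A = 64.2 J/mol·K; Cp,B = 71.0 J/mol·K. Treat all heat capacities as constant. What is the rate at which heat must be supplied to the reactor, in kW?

Extent of reaction ξ = 0.309 × 683 = 211.05 mol/h
Reaction term: ξ·ΔH°_rxn = 211.05 × 35.6 = 7513.3 kJ/h
Sensible, feed 110→25 °C: -3727.1 kJ/h
Outlet flows (mol/h): A 471.95, B 211.05
Sensible, products 25→202 °C: 8015.2 kJ/h
Q = ΔH = 11801 kJ/h = 3.2782 kW
Heat supplied = 3.2782 kW

Q_in = 3.28 kW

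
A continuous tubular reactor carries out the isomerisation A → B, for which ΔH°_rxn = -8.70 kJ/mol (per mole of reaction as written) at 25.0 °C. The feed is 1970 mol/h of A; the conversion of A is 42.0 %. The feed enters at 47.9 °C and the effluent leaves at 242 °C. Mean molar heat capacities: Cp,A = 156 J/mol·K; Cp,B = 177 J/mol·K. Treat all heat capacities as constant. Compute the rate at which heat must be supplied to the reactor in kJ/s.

Q_in = 15.6 kJ/s

Extent of reaction ξ = 0.420 × 1970 = 827.4 mol/h
Reaction term: ξ·ΔH°_rxn = 827.4 × -8.70 = -7198.4 kJ/h
Sensible, feed 47.9→25 °C: -7037.6 kJ/h
Outlet flows (mol/h): A 1142.6, B 827.4
Sensible, products 25→242 °C: 70459 kJ/h
Q = ΔH = 56223 kJ/h = 15.617 kW
Heat supplied = 15.617 kJ/s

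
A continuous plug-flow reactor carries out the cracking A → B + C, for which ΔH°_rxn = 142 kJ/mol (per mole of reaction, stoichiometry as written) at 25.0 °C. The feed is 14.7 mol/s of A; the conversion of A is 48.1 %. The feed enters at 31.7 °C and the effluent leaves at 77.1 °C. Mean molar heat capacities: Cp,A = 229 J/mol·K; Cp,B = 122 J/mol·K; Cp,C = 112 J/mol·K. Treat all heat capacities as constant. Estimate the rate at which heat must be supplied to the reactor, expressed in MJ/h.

Q_in = 4170 MJ/h

Extent of reaction ξ = 0.481 × 14.7 = 7.0707 mol/s
Reaction term: ξ·ΔH°_rxn = 7.0707 × 142 = 1004 kJ/s
Sensible, feed 31.7→25 °C: -22.554 kJ/s
Outlet flows (mol/s): A 7.6293, B 7.0707, C 7.0707
Sensible, products 25→77.1 °C: 177.23 kJ/s
Q = ΔH = 1158.7 kJ/s = 1158.7 kW
Heat supplied = 4171.4 MJ/h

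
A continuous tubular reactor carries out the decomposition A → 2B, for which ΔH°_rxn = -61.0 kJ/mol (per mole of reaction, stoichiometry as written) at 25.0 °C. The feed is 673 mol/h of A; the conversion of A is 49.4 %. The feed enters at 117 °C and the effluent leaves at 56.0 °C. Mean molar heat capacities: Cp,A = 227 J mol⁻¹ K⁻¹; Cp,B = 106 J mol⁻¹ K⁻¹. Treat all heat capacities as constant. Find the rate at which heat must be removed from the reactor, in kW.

Q_out = 8.26 kW

Extent of reaction ξ = 0.494 × 673 = 332.46 mol/h
Reaction term: ξ·ΔH°_rxn = 332.46 × -61.0 = -20280 kJ/h
Sensible, feed 117→25 °C: -14055 kJ/h
Outlet flows (mol/h): A 340.54, B 664.92
Sensible, products 25→56.0 °C: 4581.3 kJ/h
Q = ΔH = -29754 kJ/h = -8.2649 kW
Heat removed = 8.2649 kW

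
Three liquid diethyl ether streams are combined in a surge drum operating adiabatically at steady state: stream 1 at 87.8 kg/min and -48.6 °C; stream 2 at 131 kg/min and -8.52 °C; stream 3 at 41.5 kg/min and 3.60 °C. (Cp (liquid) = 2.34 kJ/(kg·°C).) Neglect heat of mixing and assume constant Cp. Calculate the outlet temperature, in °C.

T_out = -20.1 °C

Energy balance with Q = 0: Σ ṁᵢCp,ᵢ(T_out − Tᵢ) = 0
T_out = Σ ṁᵢCp,ᵢTᵢ / Σ ṁᵢCp,ᵢ
      = -12247 / 609.1 = -20.107 °C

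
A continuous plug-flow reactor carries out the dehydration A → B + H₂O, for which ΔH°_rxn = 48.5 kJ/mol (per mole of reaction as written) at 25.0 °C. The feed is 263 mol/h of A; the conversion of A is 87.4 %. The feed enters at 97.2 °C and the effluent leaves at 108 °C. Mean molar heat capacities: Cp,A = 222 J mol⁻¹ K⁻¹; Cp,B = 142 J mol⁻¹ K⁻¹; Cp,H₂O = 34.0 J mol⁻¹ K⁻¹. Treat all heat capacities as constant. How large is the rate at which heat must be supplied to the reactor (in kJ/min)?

Extent of reaction ξ = 0.874 × 263 = 229.86 mol/h
Reaction term: ξ·ΔH°_rxn = 229.86 × 48.5 = 11148 kJ/h
Sensible, feed 97.2→25 °C: -4215.5 kJ/h
Outlet flows (mol/h): A 33.138, B 229.86, H₂O 229.86
Sensible, products 25→108 °C: 3968.4 kJ/h
Q = ΔH = 10901 kJ/h = 3.0281 kW
Heat supplied = 181.69 kJ/min

Q_in = 182 kJ/min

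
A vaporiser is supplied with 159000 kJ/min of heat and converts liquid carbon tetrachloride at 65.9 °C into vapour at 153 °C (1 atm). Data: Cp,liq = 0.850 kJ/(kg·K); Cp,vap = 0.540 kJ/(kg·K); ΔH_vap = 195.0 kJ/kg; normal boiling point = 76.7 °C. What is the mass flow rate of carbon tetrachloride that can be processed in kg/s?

ṁ = 10.8 kg/s

Δh = 0.850×(76.7−65.9) + 195.0 + 0.540×(153−76.7) = 245.38 kJ/kg
Q = 159000 kJ/min = 2650 kJ/s = 2650 kJ/s
ṁ = Q/Δh = 2650 / 245.38 = 10.799 kg/s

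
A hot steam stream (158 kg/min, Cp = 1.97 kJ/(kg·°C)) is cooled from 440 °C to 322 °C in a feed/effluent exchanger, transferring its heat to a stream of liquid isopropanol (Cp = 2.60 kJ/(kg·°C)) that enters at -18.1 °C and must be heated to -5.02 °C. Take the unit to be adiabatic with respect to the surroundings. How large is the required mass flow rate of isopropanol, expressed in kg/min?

ṁ_c = 1080 kg/min

Heat released by hot stream: Q = 158 × 1.97 × (440 − 322) = 36729 kJ/min
Energy balance on cold side (adiabatic exchanger): Q = ṁ_c·Cp_c·(T_c,out − T_c,in)
ṁ_c = 36729 / [2.60 × (-5.02 − -18.1)] = 1080 kg/min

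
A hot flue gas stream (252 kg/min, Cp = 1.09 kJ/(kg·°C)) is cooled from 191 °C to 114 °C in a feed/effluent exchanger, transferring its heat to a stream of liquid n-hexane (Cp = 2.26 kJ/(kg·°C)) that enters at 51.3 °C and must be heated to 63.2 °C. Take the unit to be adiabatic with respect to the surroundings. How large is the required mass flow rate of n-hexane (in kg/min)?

Heat released by hot stream: Q = 252 × 1.09 × (191 − 114) = 21150 kJ/min
Energy balance on cold side (adiabatic exchanger): Q = ṁ_c·Cp_c·(T_c,out − T_c,in)
ṁ_c = 21150 / [2.26 × (63.2 − 51.3)] = 786.43 kg/min

ṁ_c = 786 kg/min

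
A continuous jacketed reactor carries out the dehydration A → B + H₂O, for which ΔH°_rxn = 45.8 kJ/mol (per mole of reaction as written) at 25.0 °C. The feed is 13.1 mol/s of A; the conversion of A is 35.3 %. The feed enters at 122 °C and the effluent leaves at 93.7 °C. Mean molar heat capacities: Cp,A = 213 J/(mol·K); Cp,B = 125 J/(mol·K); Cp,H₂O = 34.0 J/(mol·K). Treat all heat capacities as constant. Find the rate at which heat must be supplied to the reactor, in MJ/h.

Extent of reaction ξ = 0.353 × 13.1 = 4.6243 mol/s
Reaction term: ξ·ΔH°_rxn = 4.6243 × 45.8 = 211.79 kJ/s
Sensible, feed 122→25 °C: -270.66 kJ/s
Outlet flows (mol/s): A 8.4757, B 4.6243, H₂O 4.6243
Sensible, products 25→93.7 °C: 174.54 kJ/s
Q = ΔH = 115.67 kJ/s = 115.67 kW
Heat supplied = 416.42 MJ/h

Q_in = 416 MJ/h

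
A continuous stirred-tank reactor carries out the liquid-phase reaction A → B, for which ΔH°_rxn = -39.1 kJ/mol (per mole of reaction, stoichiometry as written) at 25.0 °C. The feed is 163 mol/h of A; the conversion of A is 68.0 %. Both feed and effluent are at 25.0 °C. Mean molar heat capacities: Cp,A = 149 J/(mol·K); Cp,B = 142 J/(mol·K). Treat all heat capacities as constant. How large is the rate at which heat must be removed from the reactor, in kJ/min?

Q_out = 72.2 kJ/min

Extent of reaction ξ = 0.680 × 163 = 110.84 mol/h
Reaction term: ξ·ΔH°_rxn = 110.84 × -39.1 = -4333.8 kJ/h
Q = ΔH = -4333.8 kJ/h = -1.2038 kW
Heat removed = 72.231 kJ/min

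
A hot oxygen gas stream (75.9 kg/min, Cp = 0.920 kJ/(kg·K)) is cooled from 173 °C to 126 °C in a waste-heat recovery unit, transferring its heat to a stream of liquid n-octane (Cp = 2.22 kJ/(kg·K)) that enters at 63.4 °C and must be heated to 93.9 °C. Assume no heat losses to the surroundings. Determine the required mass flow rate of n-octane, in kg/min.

Heat released by hot stream: Q = 75.9 × 0.920 × (173 − 126) = 3281.9 kJ/min
Energy balance on cold side (adiabatic exchanger): Q = ṁ_c·Cp_c·(T_c,out − T_c,in)
ṁ_c = 3281.9 / [2.22 × (93.9 − 63.4)] = 48.47 kg/min

ṁ_c = 48.5 kg/min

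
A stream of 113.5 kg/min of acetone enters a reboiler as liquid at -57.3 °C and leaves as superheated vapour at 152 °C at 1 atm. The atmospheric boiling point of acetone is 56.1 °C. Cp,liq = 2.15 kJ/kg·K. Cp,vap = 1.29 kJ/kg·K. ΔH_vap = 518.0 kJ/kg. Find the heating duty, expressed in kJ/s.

Q = 1680 kJ/s

liquid -57.3→56.1 °C: 243.81 kJ/kg
vaporisation at 56.1 °C: 518 kJ/kg
vapour 56.1→152 °C: 123.71 kJ/kg
Δh = 243.81 + 518 + 123.71 = 885.52 kJ/kg
Q = ṁ·Δh = 113.5 kg/min × 885.52 kJ/kg = 100510 kJ/min
|Q| = 1675.1 kW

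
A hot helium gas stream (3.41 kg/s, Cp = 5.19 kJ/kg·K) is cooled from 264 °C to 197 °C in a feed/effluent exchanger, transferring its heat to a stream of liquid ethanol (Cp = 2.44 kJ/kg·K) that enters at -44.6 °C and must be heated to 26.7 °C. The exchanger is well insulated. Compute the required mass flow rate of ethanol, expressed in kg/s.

ṁ_c = 6.82 kg/s

Heat released by hot stream: Q = 3.41 × 5.19 × (264 − 197) = 1185.8 kJ/s
Energy balance on cold side (adiabatic exchanger): Q = ṁ_c·Cp_c·(T_c,out − T_c,in)
ṁ_c = 1185.8 / [2.44 × (26.7 − -44.6)] = 6.8158 kg/s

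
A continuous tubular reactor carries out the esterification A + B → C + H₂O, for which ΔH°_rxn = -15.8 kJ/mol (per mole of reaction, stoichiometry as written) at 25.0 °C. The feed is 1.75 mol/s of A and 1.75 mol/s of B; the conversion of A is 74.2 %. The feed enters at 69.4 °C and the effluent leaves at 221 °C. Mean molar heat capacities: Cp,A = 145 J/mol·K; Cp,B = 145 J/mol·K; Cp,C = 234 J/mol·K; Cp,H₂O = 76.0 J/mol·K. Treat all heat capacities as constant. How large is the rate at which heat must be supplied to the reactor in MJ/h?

Extent of reaction ξ = 0.742 × 1.75 = 1.2985 mol/s
Reaction term: ξ·ΔH°_rxn = 1.2985 × -15.8 = -20.516 kJ/s
Sensible, feed 69.4→25 °C: -22.533 kJ/s
Outlet flows (mol/s): A 0.4515, B 0.4515, C 1.2985, H₂O 1.2985
Sensible, products 25→221 °C: 104.56 kJ/s
Q = ΔH = 61.511 kJ/s = 61.511 kW
Heat supplied = 221.44 MJ/h

Q_in = 221 MJ/h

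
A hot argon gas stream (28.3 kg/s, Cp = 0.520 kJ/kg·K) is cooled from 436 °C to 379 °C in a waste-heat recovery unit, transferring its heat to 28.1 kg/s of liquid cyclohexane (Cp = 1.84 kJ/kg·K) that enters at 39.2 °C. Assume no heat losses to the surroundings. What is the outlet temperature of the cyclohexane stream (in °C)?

T_c,out = 55.4 °C

Heat released by hot stream: Q = 28.3 × 0.520 × (436 − 379) = 838.81 kJ/s
Energy balance on cold side (adiabatic exchanger): Q = ṁ_c·Cp_c·(T_c,out − T_c,in)
T_c,out = 39.2 + 838.81/(28.1 × 1.84) = 55.423 °C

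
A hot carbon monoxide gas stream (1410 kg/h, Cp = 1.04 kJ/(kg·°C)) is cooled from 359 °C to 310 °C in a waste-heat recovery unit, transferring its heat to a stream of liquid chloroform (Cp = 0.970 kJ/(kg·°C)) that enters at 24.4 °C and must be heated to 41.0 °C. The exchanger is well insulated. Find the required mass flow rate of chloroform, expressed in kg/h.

ṁ_c = 4460 kg/h

Heat released by hot stream: Q = 1410 × 1.04 × (359 − 310) = 71854 kJ/h
Energy balance on cold side (adiabatic exchanger): Q = ṁ_c·Cp_c·(T_c,out − T_c,in)
ṁ_c = 71854 / [0.970 × (41.0 − 24.4)] = 4462.4 kg/h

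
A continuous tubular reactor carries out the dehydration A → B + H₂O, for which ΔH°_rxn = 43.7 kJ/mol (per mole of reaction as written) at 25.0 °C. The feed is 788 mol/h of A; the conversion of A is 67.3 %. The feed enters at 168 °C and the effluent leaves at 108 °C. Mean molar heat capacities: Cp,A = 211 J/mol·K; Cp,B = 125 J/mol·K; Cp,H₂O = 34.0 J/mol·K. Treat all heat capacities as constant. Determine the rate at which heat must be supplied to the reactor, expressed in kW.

Extent of reaction ξ = 0.673 × 788 = 530.32 mol/h
Reaction term: ξ·ΔH°_rxn = 530.32 × 43.7 = 23175 kJ/h
Sensible, feed 168→25 °C: -23776 kJ/h
Outlet flows (mol/h): A 257.68, B 530.32, H₂O 530.32
Sensible, products 25→108 °C: 11511 kJ/h
Q = ΔH = 10910 kJ/h = 3.0306 kW
Heat supplied = 3.0306 kW

Q_in = 3.03 kW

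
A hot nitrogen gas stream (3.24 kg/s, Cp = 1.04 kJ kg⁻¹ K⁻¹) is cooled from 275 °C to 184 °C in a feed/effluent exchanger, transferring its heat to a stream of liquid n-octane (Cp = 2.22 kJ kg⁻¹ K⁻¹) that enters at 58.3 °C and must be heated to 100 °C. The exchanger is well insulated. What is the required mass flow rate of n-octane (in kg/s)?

ṁ_c = 3.31 kg/s

Heat released by hot stream: Q = 3.24 × 1.04 × (275 − 184) = 306.63 kJ/s
Energy balance on cold side (adiabatic exchanger): Q = ṁ_c·Cp_c·(T_c,out − T_c,in)
ṁ_c = 306.63 / [2.22 × (100 − 58.3)] = 3.3123 kg/s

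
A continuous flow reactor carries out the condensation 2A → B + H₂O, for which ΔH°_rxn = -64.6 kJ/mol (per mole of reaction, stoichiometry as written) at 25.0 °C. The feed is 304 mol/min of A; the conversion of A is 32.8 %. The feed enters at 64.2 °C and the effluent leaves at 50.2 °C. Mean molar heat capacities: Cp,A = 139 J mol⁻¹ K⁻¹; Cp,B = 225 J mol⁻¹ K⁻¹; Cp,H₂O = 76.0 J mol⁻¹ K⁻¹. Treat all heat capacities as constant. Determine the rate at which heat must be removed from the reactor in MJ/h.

Extent of reaction ξ = 0.328 × 304 / 2 = 49.856 mol/min
Reaction term: ξ·ΔH°_rxn = 49.856 × -64.6 = -3220.7 kJ/min
Sensible, feed 64.2→25 °C: -1656.4 kJ/min
Outlet flows (mol/min): A 204.29, B 49.856, H₂O 49.856
Sensible, products 25→50.2 °C: 1093.7 kJ/min
Q = ΔH = -3783.4 kJ/min = -63.056 kW
Heat removed = 227 MJ/h

Q_out = 227 MJ/h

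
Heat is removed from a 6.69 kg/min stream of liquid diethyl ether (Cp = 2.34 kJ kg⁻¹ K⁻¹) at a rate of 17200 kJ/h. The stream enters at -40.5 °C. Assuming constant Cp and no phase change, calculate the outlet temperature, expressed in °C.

Q = 17200 kJ/h = 286.67 kJ/min
ΔT = Q/(ṁ·Cp) = 286.67/(6.69×2.34) = 18.312 K
T_out = -40.5 − 18.312 = -58.812 °C

T_out = -58.8 °C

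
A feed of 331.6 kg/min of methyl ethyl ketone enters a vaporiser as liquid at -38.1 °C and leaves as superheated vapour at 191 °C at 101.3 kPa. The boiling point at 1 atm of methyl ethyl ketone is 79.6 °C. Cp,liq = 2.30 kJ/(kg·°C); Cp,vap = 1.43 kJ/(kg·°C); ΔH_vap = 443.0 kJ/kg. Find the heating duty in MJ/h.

Q = 17400 MJ/h

liquid -38.1→79.6 °C: 270.71 kJ/kg
vaporisation at 79.6 °C: 443 kJ/kg
vapour 79.6→191 °C: 159.3 kJ/kg
Δh = 270.71 + 443 + 159.3 = 873.01 kJ/kg
Q = ṁ·Δh = 331.6 kg/min × 873.01 kJ/kg = 289490 kJ/min
|Q| = 4824.8 kW = 17369 MJ/h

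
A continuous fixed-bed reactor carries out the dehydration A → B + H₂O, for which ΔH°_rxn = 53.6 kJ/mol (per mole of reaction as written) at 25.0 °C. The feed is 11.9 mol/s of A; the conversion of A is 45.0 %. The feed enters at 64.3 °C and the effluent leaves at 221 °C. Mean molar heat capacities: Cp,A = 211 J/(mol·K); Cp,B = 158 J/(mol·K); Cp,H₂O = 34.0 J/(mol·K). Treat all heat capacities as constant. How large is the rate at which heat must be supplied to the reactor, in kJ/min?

Extent of reaction ξ = 0.450 × 11.9 = 5.355 mol/s
Reaction term: ξ·ΔH°_rxn = 5.355 × 53.6 = 287.03 kJ/s
Sensible, feed 64.3→25 °C: -98.678 kJ/s
Outlet flows (mol/s): A 6.545, B 5.355, H₂O 5.355
Sensible, products 25→221 °C: 472.19 kJ/s
Q = ΔH = 660.54 kJ/s = 660.54 kW
Heat supplied = 39633 kJ/min

Q_in = 39600 kJ/min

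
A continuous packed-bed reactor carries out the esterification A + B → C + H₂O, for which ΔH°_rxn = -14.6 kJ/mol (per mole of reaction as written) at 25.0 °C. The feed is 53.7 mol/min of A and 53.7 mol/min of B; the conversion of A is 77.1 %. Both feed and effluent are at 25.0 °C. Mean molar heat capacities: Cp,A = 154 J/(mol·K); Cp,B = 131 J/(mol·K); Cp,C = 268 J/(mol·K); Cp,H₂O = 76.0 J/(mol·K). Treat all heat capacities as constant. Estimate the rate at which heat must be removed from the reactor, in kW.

Q_out = 10.1 kW

Extent of reaction ξ = 0.771 × 53.7 = 41.403 mol/min
Reaction term: ξ·ΔH°_rxn = 41.403 × -14.6 = -604.48 kJ/min
Q = ΔH = -604.48 kJ/min = -10.075 kW
Heat removed = 10.075 kW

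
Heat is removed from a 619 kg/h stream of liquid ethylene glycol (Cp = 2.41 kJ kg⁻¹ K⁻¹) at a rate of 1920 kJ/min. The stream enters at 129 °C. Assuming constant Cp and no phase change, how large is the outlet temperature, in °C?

T_out = 51.8 °C

Q = 1920 kJ/min = 115200 kJ/h
ΔT = Q/(ṁ·Cp) = 115200/(619×2.41) = 77.223 K
T_out = 129 − 77.223 = 51.777 °C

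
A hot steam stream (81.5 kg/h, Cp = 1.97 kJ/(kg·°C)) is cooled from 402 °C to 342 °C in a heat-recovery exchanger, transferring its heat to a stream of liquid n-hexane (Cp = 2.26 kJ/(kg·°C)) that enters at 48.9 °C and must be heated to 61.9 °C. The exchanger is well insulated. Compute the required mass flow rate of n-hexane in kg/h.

ṁ_c = 328 kg/h

Heat released by hot stream: Q = 81.5 × 1.97 × (402 − 342) = 9633.3 kJ/h
Energy balance on cold side (adiabatic exchanger): Q = ṁ_c·Cp_c·(T_c,out − T_c,in)
ṁ_c = 9633.3 / [2.26 × (61.9 − 48.9)] = 327.89 kg/h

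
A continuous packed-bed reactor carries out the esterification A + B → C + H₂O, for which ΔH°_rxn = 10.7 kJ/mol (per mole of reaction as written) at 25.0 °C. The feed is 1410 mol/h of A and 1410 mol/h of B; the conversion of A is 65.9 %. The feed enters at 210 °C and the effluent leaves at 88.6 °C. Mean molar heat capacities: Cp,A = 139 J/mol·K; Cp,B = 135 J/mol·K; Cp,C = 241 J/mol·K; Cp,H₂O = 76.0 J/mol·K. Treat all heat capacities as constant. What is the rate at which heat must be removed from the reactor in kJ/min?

Q_out = 574 kJ/min

Extent of reaction ξ = 0.659 × 1410 = 929.19 mol/h
Reaction term: ξ·ΔH°_rxn = 929.19 × 10.7 = 9942.3 kJ/h
Sensible, feed 210→25 °C: -71473 kJ/h
Outlet flows (mol/h): A 480.81, B 480.81, C 929.19, H₂O 929.19
Sensible, products 25→88.6 °C: 27112 kJ/h
Q = ΔH = -34418 kJ/h = -9.5606 kW
Heat removed = 573.64 kJ/min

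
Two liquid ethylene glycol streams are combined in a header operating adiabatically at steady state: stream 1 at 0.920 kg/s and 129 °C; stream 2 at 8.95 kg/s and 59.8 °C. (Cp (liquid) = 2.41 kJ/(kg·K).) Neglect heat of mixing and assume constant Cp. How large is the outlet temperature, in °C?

No heat crosses the boundary, so H_out = H_in.
T_out = Σ ṁᵢCp,ᵢTᵢ / Σ ṁᵢCp,ᵢ
      = 1575.9 / 23.787 = 66.25 °C

T_out = 66.3 °C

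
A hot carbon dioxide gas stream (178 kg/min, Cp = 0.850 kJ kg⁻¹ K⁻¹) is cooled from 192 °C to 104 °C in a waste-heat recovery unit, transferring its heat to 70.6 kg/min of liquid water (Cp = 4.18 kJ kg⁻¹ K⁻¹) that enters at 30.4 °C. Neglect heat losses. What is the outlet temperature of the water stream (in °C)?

Heat released by hot stream: Q = 178 × 0.850 × (192 − 104) = 13314 kJ/min
Energy balance on cold side (adiabatic exchanger): Q = ṁ_c·Cp_c·(T_c,out − T_c,in)
T_c,out = 30.4 + 13314/(70.6 × 4.18) = 75.517 °C

T_c,out = 75.5 °C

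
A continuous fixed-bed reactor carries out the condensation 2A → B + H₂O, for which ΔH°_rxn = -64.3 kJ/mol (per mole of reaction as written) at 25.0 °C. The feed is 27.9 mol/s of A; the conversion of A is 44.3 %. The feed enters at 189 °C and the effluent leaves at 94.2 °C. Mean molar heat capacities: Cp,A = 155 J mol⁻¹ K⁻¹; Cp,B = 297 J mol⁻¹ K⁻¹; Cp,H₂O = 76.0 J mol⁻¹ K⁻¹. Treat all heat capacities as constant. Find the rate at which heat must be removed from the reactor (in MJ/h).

Extent of reaction ξ = 0.443 × 27.9 / 2 = 6.1799 mol/s
Reaction term: ξ·ΔH°_rxn = 6.1799 × -64.3 = -397.36 kJ/s
Sensible, feed 189→25 °C: -709.22 kJ/s
Outlet flows (mol/s): A 15.54, B 6.1799, H₂O 6.1799
Sensible, products 25→94.2 °C: 326.2 kJ/s
Q = ΔH = -780.39 kJ/s = -780.39 kW
Heat removed = 2809.4 MJ/h

Q_out = 2810 MJ/h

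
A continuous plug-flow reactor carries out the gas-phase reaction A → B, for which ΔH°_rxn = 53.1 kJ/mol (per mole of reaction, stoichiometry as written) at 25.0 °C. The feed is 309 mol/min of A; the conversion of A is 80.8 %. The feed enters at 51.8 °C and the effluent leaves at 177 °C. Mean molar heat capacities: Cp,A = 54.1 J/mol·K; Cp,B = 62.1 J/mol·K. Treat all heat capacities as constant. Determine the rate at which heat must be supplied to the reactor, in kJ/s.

Extent of reaction ξ = 0.808 × 309 = 249.67 mol/min
Reaction term: ξ·ΔH°_rxn = 249.67 × 53.1 = 13258 kJ/min
Sensible, feed 51.8→25 °C: -448.01 kJ/min
Outlet flows (mol/min): A 59.328, B 249.67
Sensible, products 25→177 °C: 2844.6 kJ/min
Q = ΔH = 15654 kJ/min = 260.9 kW
Heat supplied = 260.9 kJ/s

Q_in = 261 kJ/s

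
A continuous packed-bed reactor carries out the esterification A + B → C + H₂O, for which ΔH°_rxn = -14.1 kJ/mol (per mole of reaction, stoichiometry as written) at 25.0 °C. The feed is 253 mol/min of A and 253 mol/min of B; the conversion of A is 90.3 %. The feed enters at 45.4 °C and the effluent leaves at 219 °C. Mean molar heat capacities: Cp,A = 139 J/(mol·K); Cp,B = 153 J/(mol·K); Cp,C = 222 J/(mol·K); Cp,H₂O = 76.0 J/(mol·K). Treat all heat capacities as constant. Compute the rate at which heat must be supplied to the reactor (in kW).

Q_in = 164 kW

Extent of reaction ξ = 0.903 × 253 = 228.46 mol/min
Reaction term: ξ·ΔH°_rxn = 228.46 × -14.1 = -3221.3 kJ/min
Sensible, feed 45.4→25 °C: -1507.1 kJ/min
Outlet flows (mol/min): A 24.541, B 24.541, C 228.46, H₂O 228.46
Sensible, products 25→219 °C: 14598 kJ/min
Q = ΔH = 9869.5 kJ/min = 164.49 kW
Heat supplied = 164.49 kW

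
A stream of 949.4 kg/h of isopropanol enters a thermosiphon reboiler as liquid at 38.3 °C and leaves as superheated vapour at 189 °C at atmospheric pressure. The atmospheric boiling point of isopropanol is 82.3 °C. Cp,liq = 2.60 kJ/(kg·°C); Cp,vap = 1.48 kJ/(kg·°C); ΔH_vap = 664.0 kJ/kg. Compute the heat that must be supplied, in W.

liquid 38.3→82.3 °C: 114.4 kJ/kg
vaporisation at 82.3 °C: 664 kJ/kg
vapour 82.3→189 °C: 157.92 kJ/kg
Δh = 114.4 + 664 + 157.92 = 936.32 kJ/kg
Q = ṁ·Δh = 949.4 kg/h × 936.32 kJ/kg = 888940 kJ/h
|Q| = 246.93 kW = 246930 W

Q = 247000 W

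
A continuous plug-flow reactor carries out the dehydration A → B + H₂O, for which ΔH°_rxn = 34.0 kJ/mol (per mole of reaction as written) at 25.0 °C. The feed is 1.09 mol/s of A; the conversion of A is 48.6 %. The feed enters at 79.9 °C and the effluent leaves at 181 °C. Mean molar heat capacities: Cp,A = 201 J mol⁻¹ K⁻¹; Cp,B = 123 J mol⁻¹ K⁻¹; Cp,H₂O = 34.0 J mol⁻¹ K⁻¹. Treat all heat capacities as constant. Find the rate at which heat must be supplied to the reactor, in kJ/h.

Extent of reaction ξ = 0.486 × 1.09 = 0.52974 mol/s
Reaction term: ξ·ΔH°_rxn = 0.52974 × 34.0 = 18.011 kJ/s
Sensible, feed 79.9→25 °C: -12.028 kJ/s
Outlet flows (mol/s): A 0.56026, B 0.52974, H₂O 0.52974
Sensible, products 25→181 °C: 30.542 kJ/s
Q = ΔH = 36.525 kJ/s = 36.525 kW
Heat supplied = 131490 kJ/h

Q_in = 131000 kJ/h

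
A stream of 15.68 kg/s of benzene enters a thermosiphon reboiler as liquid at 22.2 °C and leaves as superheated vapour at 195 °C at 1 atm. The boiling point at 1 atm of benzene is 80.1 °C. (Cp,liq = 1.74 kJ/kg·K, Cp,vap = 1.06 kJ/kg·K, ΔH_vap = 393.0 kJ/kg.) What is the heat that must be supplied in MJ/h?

liquid 22.2→80.1 °C: 100.75 kJ/kg
vaporisation at 80.1 °C: 393 kJ/kg
vapour 80.1→195 °C: 121.79 kJ/kg
Δh = 100.75 + 393 + 121.79 = 615.54 kJ/kg
Q = ṁ·Δh = 15.68 kg/s × 615.54 kJ/kg = 9651.7 kJ/s
|Q| = 9651.7 kW = 34746 MJ/h

Q = 34700 MJ/h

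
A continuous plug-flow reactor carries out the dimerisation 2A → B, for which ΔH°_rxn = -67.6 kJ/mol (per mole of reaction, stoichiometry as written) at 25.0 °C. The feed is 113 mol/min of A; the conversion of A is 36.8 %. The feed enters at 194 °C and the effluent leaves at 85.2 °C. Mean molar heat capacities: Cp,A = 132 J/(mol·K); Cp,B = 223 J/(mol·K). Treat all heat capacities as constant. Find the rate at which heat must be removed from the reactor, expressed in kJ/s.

Extent of reaction ξ = 0.368 × 113 / 2 = 20.792 mol/min
Reaction term: ξ·ΔH°_rxn = 20.792 × -67.6 = -1405.5 kJ/min
Sensible, feed 194→25 °C: -2520.8 kJ/min
Outlet flows (mol/min): A 71.416, B 20.792
Sensible, products 25→85.2 °C: 846.62 kJ/min
Q = ΔH = -3079.7 kJ/min = -51.329 kW
Heat removed = 51.329 kJ/s

Q_out = 51.3 kJ/s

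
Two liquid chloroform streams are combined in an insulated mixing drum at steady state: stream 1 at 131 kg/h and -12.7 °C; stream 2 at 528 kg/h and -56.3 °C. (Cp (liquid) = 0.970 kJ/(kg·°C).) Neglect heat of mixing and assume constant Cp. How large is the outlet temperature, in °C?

T_out = -47.6 °C

Adiabatic, steady state ⇒ Σ ṁᵢCp,ᵢ(T_out − Tᵢ) = 0
Σ ṁᵢCp,ᵢTᵢ = 131×0.970×-12.7 + 528×0.970×-56.3 = -30448
Σ ṁᵢCp,ᵢ = 131×0.970 + 528×0.970 = 639.23
T_out = -30448 / 639.23 = -47.633 °C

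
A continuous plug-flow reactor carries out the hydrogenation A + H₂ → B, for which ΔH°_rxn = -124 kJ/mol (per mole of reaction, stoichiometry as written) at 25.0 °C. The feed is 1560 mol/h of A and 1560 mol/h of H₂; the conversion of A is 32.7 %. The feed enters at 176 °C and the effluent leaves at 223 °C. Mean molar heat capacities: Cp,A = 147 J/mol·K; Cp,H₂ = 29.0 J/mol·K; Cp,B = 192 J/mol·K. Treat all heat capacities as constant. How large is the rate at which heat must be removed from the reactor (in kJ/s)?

Q_out = 13.5 kJ/s

Extent of reaction ξ = 0.327 × 1560 = 510.12 mol/h
Reaction term: ξ·ΔH°_rxn = 510.12 × -124 = -63255 kJ/h
Sensible, feed 176→25 °C: -41459 kJ/h
Outlet flows (mol/h): A 1049.9, H₂ 1049.9, B 510.12
Sensible, products 25→223 °C: 55979 kJ/h
Q = ΔH = -48734 kJ/h = -13.537 kW
Heat removed = 13.537 kJ/s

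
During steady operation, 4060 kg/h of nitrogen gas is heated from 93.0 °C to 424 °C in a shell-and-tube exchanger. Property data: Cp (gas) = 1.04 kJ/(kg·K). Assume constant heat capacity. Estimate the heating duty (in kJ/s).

Q = 388 kJ/s

Q = ṁ·Cp·ΔT = 4060 × 1.04 × (424 − 93.0) = 1.3976e+06 kJ/h
Converting: 1.3976e+06 / 3600 s = 388.23 kW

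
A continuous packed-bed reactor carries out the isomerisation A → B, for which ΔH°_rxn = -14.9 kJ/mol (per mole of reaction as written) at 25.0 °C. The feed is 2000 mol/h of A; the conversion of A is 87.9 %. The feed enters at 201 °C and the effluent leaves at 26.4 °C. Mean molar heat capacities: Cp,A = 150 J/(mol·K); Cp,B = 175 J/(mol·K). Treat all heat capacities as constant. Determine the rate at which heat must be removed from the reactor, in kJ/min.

Extent of reaction ξ = 0.879 × 2000 = 1758 mol/h
Reaction term: ξ·ΔH°_rxn = 1758 × -14.9 = -26194 kJ/h
Sensible, feed 201→25 °C: -52800 kJ/h
Outlet flows (mol/h): A 242, B 1758
Sensible, products 25→26.4 °C: 481.53 kJ/h
Q = ΔH = -78513 kJ/h = -21.809 kW
Heat removed = 1308.5 kJ/min

Q_out = 1310 kJ/min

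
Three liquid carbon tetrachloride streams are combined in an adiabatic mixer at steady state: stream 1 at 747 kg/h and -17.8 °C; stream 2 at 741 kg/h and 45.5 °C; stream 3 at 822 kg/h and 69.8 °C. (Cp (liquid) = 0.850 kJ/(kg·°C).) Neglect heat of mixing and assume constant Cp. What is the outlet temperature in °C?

T_out = 33.7 °C

No heat crosses the boundary, so H_out = H_in.
Σ ṁᵢCp,ᵢTᵢ = 747×0.850×-17.8 + 741×0.850×45.5 + 822×0.850×69.8 = 66125
Σ ṁᵢCp,ᵢ = 747×0.850 + 741×0.850 + 822×0.850 = 1963.5
T_out = 66125 / 1963.5 = 33.677 °C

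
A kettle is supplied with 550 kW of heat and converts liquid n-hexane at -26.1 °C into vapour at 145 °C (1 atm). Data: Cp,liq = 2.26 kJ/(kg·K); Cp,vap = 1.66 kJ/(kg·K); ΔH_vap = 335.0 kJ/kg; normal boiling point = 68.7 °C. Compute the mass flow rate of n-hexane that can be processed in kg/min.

ṁ = 48.8 kg/min

Δh = 2.26×(68.7−-26.1) + 335.0 + 1.66×(145−68.7) = 675.91 kJ/kg
Q = 550 kW = 550 kJ/s = 33000 kJ/min
ṁ = Q/Δh = 33000 / 675.91 = 48.823 kg/min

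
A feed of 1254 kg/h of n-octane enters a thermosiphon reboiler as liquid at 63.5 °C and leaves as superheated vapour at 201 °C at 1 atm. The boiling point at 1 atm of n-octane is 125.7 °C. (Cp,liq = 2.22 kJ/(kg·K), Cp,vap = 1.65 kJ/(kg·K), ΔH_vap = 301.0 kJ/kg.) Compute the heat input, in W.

Q = 196000 W

liquid 63.5→125.7 °C: 138.08 kJ/kg
vaporisation at 125.7 °C: 301 kJ/kg
vapour 125.7→201 °C: 124.24 kJ/kg
Δh = 138.08 + 301 + 124.24 = 563.33 kJ/kg
Q = ṁ·Δh = 1254 kg/h × 563.33 kJ/kg = 706410 kJ/h
|Q| = 196.23 kW = 196230 W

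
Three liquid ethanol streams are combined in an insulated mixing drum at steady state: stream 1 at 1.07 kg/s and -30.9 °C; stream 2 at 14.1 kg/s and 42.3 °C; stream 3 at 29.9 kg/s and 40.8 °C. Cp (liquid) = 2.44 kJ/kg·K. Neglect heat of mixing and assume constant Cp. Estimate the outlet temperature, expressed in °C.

T_out = 39.6 °C

Adiabatic, steady state ⇒ Σ ṁᵢCp,ᵢ(T_out − Tᵢ) = 0
Σ ṁᵢCp,ᵢTᵢ = 1.07×2.44×-30.9 + 14.1×2.44×42.3 + 29.9×2.44×40.8 = 4351.2
Σ ṁᵢCp,ᵢ = 1.07×2.44 + 14.1×2.44 + 29.9×2.44 = 109.97
T_out = 4351.2 / 109.97 = 39.567 °C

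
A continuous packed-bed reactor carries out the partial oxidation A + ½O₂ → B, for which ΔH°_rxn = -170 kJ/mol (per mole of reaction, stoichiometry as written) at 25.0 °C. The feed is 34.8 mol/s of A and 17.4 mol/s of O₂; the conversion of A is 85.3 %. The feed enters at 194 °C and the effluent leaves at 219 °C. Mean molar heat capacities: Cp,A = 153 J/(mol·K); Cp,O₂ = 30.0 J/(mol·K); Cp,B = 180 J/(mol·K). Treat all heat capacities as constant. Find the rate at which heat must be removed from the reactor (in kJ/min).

Q_out = 290000 kJ/min

Extent of reaction ξ = 0.853 × 34.8 = 29.684 mol/s
Reaction term: ξ·ΔH°_rxn = 29.684 × -170 = -5046.3 kJ/s
Sensible, feed 194→25 °C: -988.04 kJ/s
Outlet flows (mol/s): A 5.1156, O₂ 2.5578, B 29.684
Sensible, products 25→219 °C: 1203.3 kJ/s
Q = ΔH = -4831.1 kJ/s = -4831.1 kW
Heat removed = 289860 kJ/min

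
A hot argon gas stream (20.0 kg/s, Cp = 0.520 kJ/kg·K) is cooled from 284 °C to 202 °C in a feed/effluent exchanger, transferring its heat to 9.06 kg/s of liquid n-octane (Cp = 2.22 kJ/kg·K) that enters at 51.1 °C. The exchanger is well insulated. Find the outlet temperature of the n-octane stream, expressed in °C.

T_c,out = 93.5 °C

Heat released by hot stream: Q = 20.0 × 0.520 × (284 − 202) = 852.8 kJ/s
Energy balance on cold side (adiabatic exchanger): Q = ṁ_c·Cp_c·(T_c,out − T_c,in)
T_c,out = 51.1 + 852.8/(9.06 × 2.22) = 93.5 °C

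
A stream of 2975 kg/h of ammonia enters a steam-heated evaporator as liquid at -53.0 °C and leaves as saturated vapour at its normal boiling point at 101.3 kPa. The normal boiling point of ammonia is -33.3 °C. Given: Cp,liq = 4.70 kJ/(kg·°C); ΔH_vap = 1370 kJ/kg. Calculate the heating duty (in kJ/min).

liquid -53.0→-33.3 °C: 92.59 kJ/kg
vaporisation at -33.3 °C: 1370 kJ/kg
Δh = 92.59 + 1370 = 1462.6 kJ/kg
Q = ṁ·Δh = 2975 kg/h × 1462.6 kJ/kg = 4.3512e+06 kJ/h
|Q| = 1208.7 kW = 72520 kJ/min

Q = 72500 kJ/min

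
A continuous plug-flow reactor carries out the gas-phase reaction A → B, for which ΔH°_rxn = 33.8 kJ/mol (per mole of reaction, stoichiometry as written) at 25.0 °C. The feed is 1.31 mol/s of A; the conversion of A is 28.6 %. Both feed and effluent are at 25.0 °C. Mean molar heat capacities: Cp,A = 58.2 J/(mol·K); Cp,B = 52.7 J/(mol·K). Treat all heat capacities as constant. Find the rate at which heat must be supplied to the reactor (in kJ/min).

Q_in = 760 kJ/min

Extent of reaction ξ = 0.286 × 1.31 = 0.37466 mol/s
Reaction term: ξ·ΔH°_rxn = 0.37466 × 33.8 = 12.664 kJ/s
Q = ΔH = 12.664 kJ/s = 12.664 kW
Heat supplied = 759.81 kJ/min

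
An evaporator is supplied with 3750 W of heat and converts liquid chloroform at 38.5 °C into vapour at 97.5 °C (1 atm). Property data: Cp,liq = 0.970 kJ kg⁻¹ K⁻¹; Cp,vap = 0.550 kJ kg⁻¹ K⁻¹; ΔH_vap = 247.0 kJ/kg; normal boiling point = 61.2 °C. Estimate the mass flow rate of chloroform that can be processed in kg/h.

ṁ = 46.7 kg/h

Δh = 0.970×(61.2−38.5) + 247.0 + 0.550×(97.5−61.2) = 288.98 kJ/kg
Q = 3750 W = 3.75 kJ/s = 13500 kJ/h
ṁ = Q/Δh = 13500 / 288.98 = 46.715 kg/h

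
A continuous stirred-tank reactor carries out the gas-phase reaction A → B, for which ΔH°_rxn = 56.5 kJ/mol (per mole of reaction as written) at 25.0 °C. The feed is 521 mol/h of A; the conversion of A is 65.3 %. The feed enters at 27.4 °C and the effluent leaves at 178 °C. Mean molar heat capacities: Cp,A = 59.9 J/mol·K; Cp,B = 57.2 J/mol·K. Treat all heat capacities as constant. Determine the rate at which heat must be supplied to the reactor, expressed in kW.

Extent of reaction ξ = 0.653 × 521 = 340.21 mol/h
Reaction term: ξ·ΔH°_rxn = 340.21 × 56.5 = 19222 kJ/h
Sensible, feed 27.4→25 °C: -74.899 kJ/h
Outlet flows (mol/h): A 180.79, B 340.21
Sensible, products 25→178 °C: 4634.3 kJ/h
Q = ΔH = 23781 kJ/h = 6.6059 kW
Heat supplied = 6.6059 kW

Q_in = 6.61 kW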